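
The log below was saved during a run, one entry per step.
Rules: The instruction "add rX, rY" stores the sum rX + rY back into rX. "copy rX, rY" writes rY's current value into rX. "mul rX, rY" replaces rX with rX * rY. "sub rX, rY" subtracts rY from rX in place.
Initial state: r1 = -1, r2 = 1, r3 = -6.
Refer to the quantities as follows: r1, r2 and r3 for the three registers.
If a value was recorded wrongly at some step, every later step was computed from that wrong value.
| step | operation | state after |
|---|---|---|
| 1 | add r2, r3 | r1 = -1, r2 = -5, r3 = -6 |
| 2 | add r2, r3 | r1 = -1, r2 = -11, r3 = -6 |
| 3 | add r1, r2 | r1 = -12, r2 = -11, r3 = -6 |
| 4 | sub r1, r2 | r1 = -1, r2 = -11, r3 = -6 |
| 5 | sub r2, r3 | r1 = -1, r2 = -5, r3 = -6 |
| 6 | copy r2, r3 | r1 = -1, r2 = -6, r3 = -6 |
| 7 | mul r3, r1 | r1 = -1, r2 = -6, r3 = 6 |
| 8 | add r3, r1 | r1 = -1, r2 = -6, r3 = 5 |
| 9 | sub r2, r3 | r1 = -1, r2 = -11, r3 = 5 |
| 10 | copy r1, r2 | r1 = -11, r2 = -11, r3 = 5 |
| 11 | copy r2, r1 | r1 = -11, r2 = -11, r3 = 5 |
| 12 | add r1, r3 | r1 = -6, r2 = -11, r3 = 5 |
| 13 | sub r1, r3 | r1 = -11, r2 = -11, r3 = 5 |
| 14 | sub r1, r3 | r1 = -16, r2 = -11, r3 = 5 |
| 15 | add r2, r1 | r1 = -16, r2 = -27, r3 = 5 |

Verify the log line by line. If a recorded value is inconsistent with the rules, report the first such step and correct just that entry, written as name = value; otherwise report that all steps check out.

no error

Step 1: r2 = 1 + -6 = -5 — consistent with the log.
Step 2: r2 = -5 + -6 = -11 — consistent with the log.
Step 3: r1 = -1 + -11 = -12 — verified.
Step 4: r1 = -12 - -11 = -1 — in agreement.
Step 5: r2 = -11 - -6 = -5 — agrees with the log.
Step 6: r2 = -6 — confirmed correct.
Step 7: r3 = -6 * -1 = 6 — consistent with the log.
Step 8: r3 = 6 + -1 = 5 — matches.
Step 9: r2 = -6 - 5 = -11 — matches.
Step 10: r1 = -11 — exactly as logged.
Step 11: r2 = -11 — verified.
Step 12: r1 = -11 + 5 = -6 — agrees with the log.
Step 13: r1 = -6 - 5 = -11 — no discrepancy.
Step 14: r1 = -11 - 5 = -16 — matches.
Step 15: r2 = -11 + -16 = -27 — same as recorded.
The recomputation confirms every line.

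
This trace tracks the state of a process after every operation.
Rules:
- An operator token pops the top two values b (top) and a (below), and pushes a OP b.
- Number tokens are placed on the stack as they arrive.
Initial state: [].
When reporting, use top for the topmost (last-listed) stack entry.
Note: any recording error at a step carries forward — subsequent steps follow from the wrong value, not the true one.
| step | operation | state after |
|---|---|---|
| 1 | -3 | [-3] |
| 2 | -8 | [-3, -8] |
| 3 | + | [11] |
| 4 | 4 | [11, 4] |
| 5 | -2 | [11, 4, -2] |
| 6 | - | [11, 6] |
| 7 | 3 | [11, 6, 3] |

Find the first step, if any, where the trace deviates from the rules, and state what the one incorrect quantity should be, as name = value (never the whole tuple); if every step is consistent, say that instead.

Recomputing the run from the initial state:
step 1: [-3]
step 2: [-3, -8]
step 3: [-11]
step 4: [-11, 4]
step 5: [-11, 4, -2]
step 6: [-11, 6]
step 7: [-11, 6, 3]
The first disagreement with the trace is at step 3, where the value should be top = -11.

step 3, top = -11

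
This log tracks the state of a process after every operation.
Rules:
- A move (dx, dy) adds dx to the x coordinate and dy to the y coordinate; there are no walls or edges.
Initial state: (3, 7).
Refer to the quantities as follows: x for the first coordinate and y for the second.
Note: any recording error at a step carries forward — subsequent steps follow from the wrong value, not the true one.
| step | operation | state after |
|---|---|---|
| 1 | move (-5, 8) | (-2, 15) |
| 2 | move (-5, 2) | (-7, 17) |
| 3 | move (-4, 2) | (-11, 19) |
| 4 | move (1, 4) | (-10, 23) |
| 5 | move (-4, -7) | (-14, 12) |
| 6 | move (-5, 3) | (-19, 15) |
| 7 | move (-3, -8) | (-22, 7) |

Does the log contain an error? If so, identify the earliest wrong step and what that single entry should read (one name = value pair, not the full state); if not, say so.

Recomputing the run from the initial state:
step 1: x = -2, y = 15
step 2: x = -7, y = 17
step 3: x = -11, y = 19
step 4: x = -10, y = 23
step 5: x = -14, y = 16
step 6: x = -19, y = 19
step 7: x = -22, y = 11
The first disagreement with the log is at step 5, where the value should be y = 16.

step 5, y = 16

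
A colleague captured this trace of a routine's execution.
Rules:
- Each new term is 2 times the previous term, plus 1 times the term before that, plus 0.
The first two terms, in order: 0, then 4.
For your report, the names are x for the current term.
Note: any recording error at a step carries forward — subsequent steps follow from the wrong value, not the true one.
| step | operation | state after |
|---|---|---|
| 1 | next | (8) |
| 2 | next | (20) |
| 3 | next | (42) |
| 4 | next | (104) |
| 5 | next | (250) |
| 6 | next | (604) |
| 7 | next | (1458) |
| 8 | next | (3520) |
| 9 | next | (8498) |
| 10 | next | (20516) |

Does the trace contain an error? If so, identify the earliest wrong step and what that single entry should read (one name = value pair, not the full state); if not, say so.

Recomputing the run from the initial state:
step 1: x = 8
step 2: x = 20
step 3: x = 48
step 4: x = 116
step 5: x = 280
step 6: x = 676
step 7: x = 1632
step 8: x = 3940
step 9: x = 9512
step 10: x = 22964
The first disagreement with the trace is at step 3, where the value should be x = 48.

step 3, x = 48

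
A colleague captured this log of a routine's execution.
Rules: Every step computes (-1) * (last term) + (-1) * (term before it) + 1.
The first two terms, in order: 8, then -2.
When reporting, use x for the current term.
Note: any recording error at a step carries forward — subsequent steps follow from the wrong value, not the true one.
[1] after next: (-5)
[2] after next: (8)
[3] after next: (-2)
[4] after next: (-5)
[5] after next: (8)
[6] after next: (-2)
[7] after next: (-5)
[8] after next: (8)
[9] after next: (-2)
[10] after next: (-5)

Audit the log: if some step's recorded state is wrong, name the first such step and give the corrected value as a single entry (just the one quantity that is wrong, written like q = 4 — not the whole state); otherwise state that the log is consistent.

Recomputing the run from the initial state:
step 1: x = -5
step 2: x = 8
step 3: x = -2
step 4: x = -5
step 5: x = 8
step 6: x = -2
step 7: x = -5
step 8: x = 8
step 9: x = -2
step 10: x = -5
This matches the log at every step.

no error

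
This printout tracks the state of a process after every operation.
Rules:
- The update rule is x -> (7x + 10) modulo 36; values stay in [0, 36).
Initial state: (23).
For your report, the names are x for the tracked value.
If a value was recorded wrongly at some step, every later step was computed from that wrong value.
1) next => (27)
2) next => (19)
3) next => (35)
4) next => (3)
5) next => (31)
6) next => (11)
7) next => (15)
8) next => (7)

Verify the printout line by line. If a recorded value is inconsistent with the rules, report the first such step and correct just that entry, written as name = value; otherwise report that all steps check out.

no error

Recomputing the run from the initial state:
step 1: x = 27
step 2: x = 19
step 3: x = 35
step 4: x = 3
step 5: x = 31
step 6: x = 11
step 7: x = 15
step 8: x = 7
This matches the printout at every step.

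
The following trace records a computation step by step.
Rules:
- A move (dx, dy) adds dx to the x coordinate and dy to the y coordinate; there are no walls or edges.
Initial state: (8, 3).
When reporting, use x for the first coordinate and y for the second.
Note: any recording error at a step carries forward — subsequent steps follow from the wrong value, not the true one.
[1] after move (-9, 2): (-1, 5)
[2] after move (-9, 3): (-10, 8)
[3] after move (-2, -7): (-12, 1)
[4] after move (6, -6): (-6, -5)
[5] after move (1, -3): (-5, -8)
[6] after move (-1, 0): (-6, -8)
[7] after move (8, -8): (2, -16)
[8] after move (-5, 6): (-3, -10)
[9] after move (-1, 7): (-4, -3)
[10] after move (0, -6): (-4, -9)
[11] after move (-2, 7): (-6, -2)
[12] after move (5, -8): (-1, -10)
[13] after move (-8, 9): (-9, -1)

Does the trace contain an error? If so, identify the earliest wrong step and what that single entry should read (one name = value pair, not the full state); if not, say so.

Step 1: x = 8 + (-9) = -1, y = 3 + (2) = 5 — agrees with the trace.
Step 2: x = -1 + (-9) = -10, y = 5 + (3) = 8 — exactly as logged.
Step 3: x = -10 + (-2) = -12, y = 8 + (-7) = 1 — exactly as logged.
Step 4: x = -12 + (6) = -6, y = 1 + (-6) = -5 — no discrepancy.
Step 5: x = -6 + (1) = -5, y = -5 + (-3) = -8 — verified.
Step 6: x = -5 + (-1) = -6, y = -8 + (0) = -8 — same as recorded.
Step 7: x = -6 + (8) = 2, y = -8 + (-8) = -16 — confirmed correct.
Step 8: x = 2 + (-5) = -3, y = -16 + (6) = -10 — checks out.
Step 9: x = -3 + (-1) = -4, y = -10 + (7) = -3 — consistent with the trace.
Step 10: x = -4 + (0) = -4, y = -3 + (-6) = -9 — same as recorded.
Step 11: x = -4 + (-2) = -6, y = -9 + (7) = -2 — checks out.
Step 12: x = -6 + (5) = -1, y = -2 + (-8) = -10 — verified.
Step 13: x = -1 + (-8) = -9, y = -10 + (9) = -1 — in agreement.
Each recorded entry agrees with the recomputation.

no error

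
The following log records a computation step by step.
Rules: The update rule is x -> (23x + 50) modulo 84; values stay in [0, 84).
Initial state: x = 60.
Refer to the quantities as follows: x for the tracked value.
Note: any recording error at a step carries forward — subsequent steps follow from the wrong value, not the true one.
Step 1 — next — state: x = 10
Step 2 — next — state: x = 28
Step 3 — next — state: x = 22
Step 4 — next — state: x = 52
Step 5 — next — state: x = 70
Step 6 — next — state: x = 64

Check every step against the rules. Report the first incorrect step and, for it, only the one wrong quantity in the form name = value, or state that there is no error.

step 1, x = 2

1. x = (23*60 + 50) mod 84 = 2 (the log disagrees here)
The audit stops at step 1: the recorded entry is wrong and should be x = 2.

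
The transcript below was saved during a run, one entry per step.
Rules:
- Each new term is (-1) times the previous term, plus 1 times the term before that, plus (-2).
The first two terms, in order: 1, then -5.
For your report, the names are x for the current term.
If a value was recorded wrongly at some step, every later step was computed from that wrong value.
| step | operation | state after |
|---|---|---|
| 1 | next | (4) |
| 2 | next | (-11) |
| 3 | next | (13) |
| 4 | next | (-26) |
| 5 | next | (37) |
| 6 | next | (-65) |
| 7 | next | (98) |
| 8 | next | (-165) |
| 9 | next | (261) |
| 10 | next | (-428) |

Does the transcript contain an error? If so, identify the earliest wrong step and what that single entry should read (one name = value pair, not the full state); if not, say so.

step 7, x = 100

Step 1: x = -1*(-5) + (1)*(1) + (-2) = 4 — consistent with the transcript.
Step 2: x = -1*(4) + (1)*(-5) + (-2) = -11 — same as recorded.
Step 3: x = -1*(-11) + (1)*(4) + (-2) = 13 — no discrepancy.
Step 4: x = -1*(13) + (1)*(-11) + (-2) = -26 — no discrepancy.
Step 5: x = -1*(-26) + (1)*(13) + (-2) = 37 — exactly as logged.
Step 6: x = -1*(37) + (1)*(-26) + (-2) = -65 — checks out.
Step 7: x = -1*(-65) + (1)*(37) + (-2) = 100 — the transcript has a different value.
That makes step 7 the first incorrect line — x = 100 is what it should show.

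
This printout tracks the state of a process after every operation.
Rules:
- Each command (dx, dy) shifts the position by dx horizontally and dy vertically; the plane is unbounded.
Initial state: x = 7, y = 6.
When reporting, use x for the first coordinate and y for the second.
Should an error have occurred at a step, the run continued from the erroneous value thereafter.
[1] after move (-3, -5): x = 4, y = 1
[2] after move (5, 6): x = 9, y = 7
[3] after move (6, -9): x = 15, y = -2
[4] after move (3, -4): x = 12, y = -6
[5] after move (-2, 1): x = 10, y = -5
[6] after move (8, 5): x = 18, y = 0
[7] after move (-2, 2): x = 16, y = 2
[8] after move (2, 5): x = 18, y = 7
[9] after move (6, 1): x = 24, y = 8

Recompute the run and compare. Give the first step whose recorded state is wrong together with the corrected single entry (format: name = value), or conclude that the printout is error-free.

step 1: x = 7 + (-3) = 4, y = 6 + (-5) = 1 -> no discrepancy
step 2: x = 4 + (5) = 9, y = 1 + (6) = 7 -> agrees with the printout
step 3: x = 9 + (6) = 15, y = 7 + (-9) = -2 -> consistent with the printout
step 4: x = 15 + (3) = 18, y = -2 + (-4) = -6 -> not what was recorded
The audit stops at step 4: the recorded entry is wrong and should be x = 18.

step 4, x = 18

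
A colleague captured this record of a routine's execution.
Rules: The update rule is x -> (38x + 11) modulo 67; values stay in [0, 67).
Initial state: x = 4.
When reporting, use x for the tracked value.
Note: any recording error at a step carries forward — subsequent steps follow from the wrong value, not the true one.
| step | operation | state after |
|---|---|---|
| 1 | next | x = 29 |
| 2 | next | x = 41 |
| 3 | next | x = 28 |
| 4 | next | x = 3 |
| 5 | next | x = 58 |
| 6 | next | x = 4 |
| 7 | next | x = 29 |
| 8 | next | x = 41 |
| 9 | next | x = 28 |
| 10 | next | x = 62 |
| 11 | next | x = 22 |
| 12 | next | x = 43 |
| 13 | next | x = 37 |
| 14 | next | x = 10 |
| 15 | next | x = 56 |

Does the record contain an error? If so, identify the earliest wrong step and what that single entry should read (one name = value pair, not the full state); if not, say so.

step 10, x = 3

step 1: x = (38*4 + 11) mod 67 = 29 -> confirmed correct
step 2: x = (38*29 + 11) mod 67 = 41 -> confirmed correct
step 3: x = (38*41 + 11) mod 67 = 28 -> verified
step 4: x = (38*28 + 11) mod 67 = 3 -> no discrepancy
step 5: x = (38*3 + 11) mod 67 = 58 -> checks out
step 6: x = (38*58 + 11) mod 67 = 4 -> verified
step 7: x = (38*4 + 11) mod 67 = 29 -> consistent with the record
step 8: x = (38*29 + 11) mod 67 = 41 -> same as recorded
step 9: x = (38*41 + 11) mod 67 = 28 -> agrees with the record
step 10: x = (38*28 + 11) mod 67 = 3 -> the record has a different value
That makes step 10 the first incorrect line — x = 3 is what it should show.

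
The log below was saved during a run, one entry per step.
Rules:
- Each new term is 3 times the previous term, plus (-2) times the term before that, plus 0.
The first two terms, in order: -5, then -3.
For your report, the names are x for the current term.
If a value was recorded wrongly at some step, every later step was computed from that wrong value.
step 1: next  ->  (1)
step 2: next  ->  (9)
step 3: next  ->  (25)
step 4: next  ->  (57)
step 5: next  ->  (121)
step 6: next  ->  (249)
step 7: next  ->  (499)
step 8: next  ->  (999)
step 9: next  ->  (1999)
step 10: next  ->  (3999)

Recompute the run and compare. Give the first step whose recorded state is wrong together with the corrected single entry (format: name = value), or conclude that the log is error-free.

step 7, x = 505

1. x = 3*(-3) + (-2)*(-5) + (0) = 1 (same as recorded)
2. x = 3*(1) + (-2)*(-3) + (0) = 9 (verified)
3. x = 3*(9) + (-2)*(1) + (0) = 25 (checks out)
4. x = 3*(25) + (-2)*(9) + (0) = 57 (checks out)
5. x = 3*(57) + (-2)*(25) + (0) = 121 (verified)
6. x = 3*(121) + (-2)*(57) + (0) = 249 (no discrepancy)
7. x = 3*(249) + (-2)*(121) + (0) = 505 (the log has a different value)
Conclusion: step 7 carries the first error; the entry should be x = 505.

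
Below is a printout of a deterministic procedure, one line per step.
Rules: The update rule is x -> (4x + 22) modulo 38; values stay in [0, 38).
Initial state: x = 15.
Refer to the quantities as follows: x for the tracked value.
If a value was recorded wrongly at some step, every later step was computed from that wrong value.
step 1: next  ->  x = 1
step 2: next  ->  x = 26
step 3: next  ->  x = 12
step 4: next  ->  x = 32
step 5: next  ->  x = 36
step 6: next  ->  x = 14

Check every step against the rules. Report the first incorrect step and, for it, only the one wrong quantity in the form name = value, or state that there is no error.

step 1: x = (4*15 + 22) mod 38 = 6 -> the printout disagrees here
The audit stops at step 1: the recorded entry is wrong and should be x = 6.

step 1, x = 6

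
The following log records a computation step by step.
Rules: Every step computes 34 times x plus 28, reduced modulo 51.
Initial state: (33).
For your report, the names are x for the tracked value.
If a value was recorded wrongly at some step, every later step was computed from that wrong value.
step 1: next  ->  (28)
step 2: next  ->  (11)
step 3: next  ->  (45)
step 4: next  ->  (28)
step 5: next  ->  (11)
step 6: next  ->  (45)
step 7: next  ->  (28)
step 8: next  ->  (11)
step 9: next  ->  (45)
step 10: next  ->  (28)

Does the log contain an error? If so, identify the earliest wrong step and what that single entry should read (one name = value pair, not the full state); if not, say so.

no error

Step 1: x = (34*33 + 28) mod 51 = 28 — exactly as logged.
Step 2: x = (34*28 + 28) mod 51 = 11 — exactly as logged.
Step 3: x = (34*11 + 28) mod 51 = 45 — exactly as logged.
Step 4: x = (34*45 + 28) mod 51 = 28 — exactly as logged.
Step 5: x = (34*28 + 28) mod 51 = 11 — matches.
Step 6: x = (34*11 + 28) mod 51 = 45 — no discrepancy.
Step 7: x = (34*45 + 28) mod 51 = 28 — in agreement.
Step 8: x = (34*28 + 28) mod 51 = 11 — confirmed correct.
Step 9: x = (34*11 + 28) mod 51 = 45 — exactly as logged.
Step 10: x = (34*45 + 28) mod 51 = 28 — consistent with the log.
All steps check out; nothing to correct.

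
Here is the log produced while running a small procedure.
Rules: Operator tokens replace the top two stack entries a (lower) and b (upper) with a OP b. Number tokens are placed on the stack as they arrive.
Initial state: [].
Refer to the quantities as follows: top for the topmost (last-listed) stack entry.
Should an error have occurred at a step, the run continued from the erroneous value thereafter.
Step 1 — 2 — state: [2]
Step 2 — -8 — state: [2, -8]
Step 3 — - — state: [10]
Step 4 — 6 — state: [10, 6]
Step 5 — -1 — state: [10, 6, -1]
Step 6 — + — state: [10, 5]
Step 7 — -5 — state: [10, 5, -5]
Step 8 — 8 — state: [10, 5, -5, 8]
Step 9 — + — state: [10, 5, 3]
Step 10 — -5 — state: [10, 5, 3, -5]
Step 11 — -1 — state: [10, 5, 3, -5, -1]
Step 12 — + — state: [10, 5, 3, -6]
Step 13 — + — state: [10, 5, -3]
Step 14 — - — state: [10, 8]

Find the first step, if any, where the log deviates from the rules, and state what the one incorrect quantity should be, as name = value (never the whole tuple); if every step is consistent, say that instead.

Recomputing the run from the initial state:
step 1: [2]
step 2: [2, -8]
step 3: [10]
step 4: [10, 6]
step 5: [10, 6, -1]
step 6: [10, 5]
step 7: [10, 5, -5]
step 8: [10, 5, -5, 8]
step 9: [10, 5, 3]
step 10: [10, 5, 3, -5]
step 11: [10, 5, 3, -5, -1]
step 12: [10, 5, 3, -6]
step 13: [10, 5, -3]
step 14: [10, 8]
This matches the log at every step.

no error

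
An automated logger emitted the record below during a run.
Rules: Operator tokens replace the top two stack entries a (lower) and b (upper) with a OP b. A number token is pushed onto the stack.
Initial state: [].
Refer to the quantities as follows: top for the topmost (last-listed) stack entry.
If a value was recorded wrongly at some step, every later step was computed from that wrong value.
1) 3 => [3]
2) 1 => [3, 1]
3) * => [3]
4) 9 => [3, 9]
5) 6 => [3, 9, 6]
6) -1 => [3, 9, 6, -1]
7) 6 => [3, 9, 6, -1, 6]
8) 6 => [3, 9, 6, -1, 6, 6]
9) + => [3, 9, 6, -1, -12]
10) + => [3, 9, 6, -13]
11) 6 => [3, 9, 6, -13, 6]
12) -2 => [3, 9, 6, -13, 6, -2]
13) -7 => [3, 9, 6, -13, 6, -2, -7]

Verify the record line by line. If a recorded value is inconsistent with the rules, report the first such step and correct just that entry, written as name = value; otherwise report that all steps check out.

step 9, top = 12

step 1: push 3: top = 3 -> agrees with the record
step 2: push 1: top = 1 -> matches
step 3: 3 * 1 = 3 -> checks out
step 4: push 9: top = 9 -> no discrepancy
step 5: push 6: top = 6 -> in agreement
step 6: push -1: top = -1 -> checks out
step 7: push 6: top = 6 -> same as recorded
step 8: push 6: top = 6 -> agrees with the record
step 9: 6 + 6 = 12 -> the recorded entry deviates here
So the first discrepancy is step 9, where the right value is top = 12.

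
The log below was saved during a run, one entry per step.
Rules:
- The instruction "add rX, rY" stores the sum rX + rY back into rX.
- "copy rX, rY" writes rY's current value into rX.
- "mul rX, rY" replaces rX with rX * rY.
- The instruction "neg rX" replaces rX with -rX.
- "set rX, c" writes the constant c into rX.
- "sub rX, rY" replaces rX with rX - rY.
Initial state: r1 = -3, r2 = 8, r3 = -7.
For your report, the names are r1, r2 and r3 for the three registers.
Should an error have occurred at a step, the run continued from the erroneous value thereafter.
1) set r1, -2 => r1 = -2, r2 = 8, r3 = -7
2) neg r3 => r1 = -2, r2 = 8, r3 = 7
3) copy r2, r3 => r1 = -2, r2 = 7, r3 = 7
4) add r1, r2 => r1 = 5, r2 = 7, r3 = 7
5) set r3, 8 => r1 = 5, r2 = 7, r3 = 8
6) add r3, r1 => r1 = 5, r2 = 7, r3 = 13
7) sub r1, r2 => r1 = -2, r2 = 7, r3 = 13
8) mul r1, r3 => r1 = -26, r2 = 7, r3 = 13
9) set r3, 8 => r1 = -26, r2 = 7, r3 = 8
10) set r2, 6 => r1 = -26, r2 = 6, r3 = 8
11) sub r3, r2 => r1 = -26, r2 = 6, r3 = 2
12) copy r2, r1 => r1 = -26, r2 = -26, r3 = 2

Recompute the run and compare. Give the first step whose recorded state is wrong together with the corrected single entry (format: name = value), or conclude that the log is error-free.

no error

Recomputing the run from the initial state:
step 1: r1 = -2, r2 = 8, r3 = -7
step 2: r1 = -2, r2 = 8, r3 = 7
step 3: r1 = -2, r2 = 7, r3 = 7
step 4: r1 = 5, r2 = 7, r3 = 7
step 5: r1 = 5, r2 = 7, r3 = 8
step 6: r1 = 5, r2 = 7, r3 = 13
step 7: r1 = -2, r2 = 7, r3 = 13
step 8: r1 = -26, r2 = 7, r3 = 13
step 9: r1 = -26, r2 = 7, r3 = 8
step 10: r1 = -26, r2 = 6, r3 = 8
step 11: r1 = -26, r2 = 6, r3 = 2
step 12: r1 = -26, r2 = -26, r3 = 2
This matches the log at every step.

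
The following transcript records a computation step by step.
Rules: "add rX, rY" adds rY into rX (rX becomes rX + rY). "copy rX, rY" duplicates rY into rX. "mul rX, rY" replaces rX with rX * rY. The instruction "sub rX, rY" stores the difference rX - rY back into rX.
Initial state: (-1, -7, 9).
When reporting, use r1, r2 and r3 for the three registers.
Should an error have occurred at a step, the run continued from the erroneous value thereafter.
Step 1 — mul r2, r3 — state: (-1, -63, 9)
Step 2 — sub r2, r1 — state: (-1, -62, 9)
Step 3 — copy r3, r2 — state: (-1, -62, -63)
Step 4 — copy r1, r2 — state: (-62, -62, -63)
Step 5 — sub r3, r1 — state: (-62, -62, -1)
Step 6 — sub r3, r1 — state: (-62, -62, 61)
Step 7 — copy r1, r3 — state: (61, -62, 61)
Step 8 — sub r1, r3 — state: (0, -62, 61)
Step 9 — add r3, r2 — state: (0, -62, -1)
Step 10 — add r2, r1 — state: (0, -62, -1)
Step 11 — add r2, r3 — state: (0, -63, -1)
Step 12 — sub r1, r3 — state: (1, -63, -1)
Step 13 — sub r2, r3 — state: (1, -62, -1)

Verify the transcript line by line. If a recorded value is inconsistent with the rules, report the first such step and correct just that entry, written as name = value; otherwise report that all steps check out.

step 3, r3 = -62

step 1: r2 = -7 * 9 = -63 -> matches
step 2: r2 = -63 - -1 = -62 -> matches
step 3: r3 = -62 -> a discrepancy with the transcript
The audit stops at step 3: the recorded entry is wrong and should be r3 = -62.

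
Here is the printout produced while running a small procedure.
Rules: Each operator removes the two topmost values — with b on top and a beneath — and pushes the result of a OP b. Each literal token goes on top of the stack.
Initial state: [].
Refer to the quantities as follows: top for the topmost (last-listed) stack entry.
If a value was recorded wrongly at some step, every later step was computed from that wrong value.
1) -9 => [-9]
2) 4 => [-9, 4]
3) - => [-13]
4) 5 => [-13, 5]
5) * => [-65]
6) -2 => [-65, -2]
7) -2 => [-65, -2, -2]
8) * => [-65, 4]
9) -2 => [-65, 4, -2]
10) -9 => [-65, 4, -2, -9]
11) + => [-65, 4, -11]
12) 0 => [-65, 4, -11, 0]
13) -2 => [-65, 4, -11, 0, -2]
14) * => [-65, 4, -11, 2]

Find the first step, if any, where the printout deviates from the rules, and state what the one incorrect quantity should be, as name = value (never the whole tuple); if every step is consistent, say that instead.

Step 1: push -9: top = -9 — agrees with the printout.
Step 2: push 4: top = 4 — checks out.
Step 3: -9 - 4 = -13 — verified.
Step 4: push 5: top = 5 — no discrepancy.
Step 5: -13 * 5 = -65 — exactly as logged.
Step 6: push -2: top = -2 — in agreement.
Step 7: push -2: top = -2 — in agreement.
Step 8: -2 * -2 = 4 — agrees with the printout.
Step 9: push -2: top = -2 — verified.
Step 10: push -9: top = -9 — in agreement.
Step 11: -2 + -9 = -11 — no discrepancy.
Step 12: push 0: top = 0 — checks out.
Step 13: push -2: top = -2 — verified.
Step 14: 0 * -2 = 0 — the entry is off here.
The earliest wrong entry is at step 14: it should read top = 0.

step 14, top = 0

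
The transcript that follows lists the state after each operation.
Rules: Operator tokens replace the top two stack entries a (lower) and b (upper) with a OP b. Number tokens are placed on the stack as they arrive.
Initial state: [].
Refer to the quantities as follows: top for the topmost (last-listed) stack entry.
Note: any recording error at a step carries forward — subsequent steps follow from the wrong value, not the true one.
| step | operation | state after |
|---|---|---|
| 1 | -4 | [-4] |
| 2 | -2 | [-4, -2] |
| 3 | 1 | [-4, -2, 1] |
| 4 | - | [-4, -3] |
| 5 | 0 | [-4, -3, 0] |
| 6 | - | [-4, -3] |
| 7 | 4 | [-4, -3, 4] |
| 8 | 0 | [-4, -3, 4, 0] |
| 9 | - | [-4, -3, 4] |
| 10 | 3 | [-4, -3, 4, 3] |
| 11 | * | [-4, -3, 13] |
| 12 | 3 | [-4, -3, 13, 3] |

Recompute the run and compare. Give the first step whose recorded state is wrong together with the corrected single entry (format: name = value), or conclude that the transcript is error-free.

step 11, top = 12

1. push -4: top = -4 (verified)
2. push -2: top = -2 (agrees with the transcript)
3. push 1: top = 1 (verified)
4. -2 - 1 = -3 (consistent with the transcript)
5. push 0: top = 0 (confirmed correct)
6. -3 - 0 = -3 (exactly as logged)
7. push 4: top = 4 (agrees with the transcript)
8. push 0: top = 0 (checks out)
9. 4 - 0 = 4 (no discrepancy)
10. push 3: top = 3 (checks out)
11. 4 * 3 = 12 (not what was recorded)
The audit stops at step 11: the recorded entry is wrong and should be top = 12.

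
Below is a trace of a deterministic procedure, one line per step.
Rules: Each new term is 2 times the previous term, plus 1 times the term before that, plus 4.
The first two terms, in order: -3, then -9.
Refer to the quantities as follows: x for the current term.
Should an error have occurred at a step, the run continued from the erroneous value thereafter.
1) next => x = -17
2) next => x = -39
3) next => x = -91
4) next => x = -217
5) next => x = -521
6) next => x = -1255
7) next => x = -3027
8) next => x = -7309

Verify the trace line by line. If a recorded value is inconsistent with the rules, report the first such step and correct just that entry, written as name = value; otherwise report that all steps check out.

1. x = 2*(-9) + (1)*(-3) + (4) = -17 (verified)
2. x = 2*(-17) + (1)*(-9) + (4) = -39 (no discrepancy)
3. x = 2*(-39) + (1)*(-17) + (4) = -91 (matches)
4. x = 2*(-91) + (1)*(-39) + (4) = -217 (verified)
5. x = 2*(-217) + (1)*(-91) + (4) = -521 (checks out)
6. x = 2*(-521) + (1)*(-217) + (4) = -1255 (agrees with the trace)
7. x = 2*(-1255) + (1)*(-521) + (4) = -3027 (consistent with the trace)
8. x = 2*(-3027) + (1)*(-1255) + (4) = -7305 (the trace disagrees here)
The earliest wrong entry is at step 8: it should read x = -7305.

step 8, x = -7305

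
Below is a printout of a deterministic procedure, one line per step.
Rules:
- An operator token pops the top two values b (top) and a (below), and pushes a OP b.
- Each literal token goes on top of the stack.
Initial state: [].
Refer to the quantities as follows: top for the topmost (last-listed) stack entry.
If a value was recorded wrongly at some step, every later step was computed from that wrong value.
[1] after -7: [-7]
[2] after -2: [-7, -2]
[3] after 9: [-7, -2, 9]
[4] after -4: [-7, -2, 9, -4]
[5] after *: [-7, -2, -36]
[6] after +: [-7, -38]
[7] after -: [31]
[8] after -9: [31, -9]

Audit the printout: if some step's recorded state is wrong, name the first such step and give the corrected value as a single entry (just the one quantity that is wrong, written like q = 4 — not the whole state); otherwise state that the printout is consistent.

no error

Recomputing the run from the initial state:
step 1: [-7]
step 2: [-7, -2]
step 3: [-7, -2, 9]
step 4: [-7, -2, 9, -4]
step 5: [-7, -2, -36]
step 6: [-7, -38]
step 7: [31]
step 8: [31, -9]
This matches the printout at every step.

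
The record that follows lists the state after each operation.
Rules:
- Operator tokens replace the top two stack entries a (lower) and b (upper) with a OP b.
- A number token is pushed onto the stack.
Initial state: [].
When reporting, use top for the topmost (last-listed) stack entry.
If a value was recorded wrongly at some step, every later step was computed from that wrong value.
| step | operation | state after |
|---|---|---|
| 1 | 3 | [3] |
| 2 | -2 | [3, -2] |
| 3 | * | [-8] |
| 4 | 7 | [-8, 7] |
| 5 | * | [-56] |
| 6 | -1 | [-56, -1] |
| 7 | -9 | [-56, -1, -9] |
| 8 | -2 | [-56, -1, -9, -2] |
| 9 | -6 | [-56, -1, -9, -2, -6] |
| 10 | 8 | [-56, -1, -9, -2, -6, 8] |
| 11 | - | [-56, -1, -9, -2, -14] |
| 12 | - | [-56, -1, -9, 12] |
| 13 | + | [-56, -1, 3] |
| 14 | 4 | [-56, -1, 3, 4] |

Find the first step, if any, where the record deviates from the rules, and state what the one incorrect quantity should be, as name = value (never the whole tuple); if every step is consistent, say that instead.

step 3, top = -6

Recomputing the run from the initial state:
step 1: [3]
step 2: [3, -2]
step 3: [-6]
step 4: [-6, 7]
step 5: [-42]
step 6: [-42, -1]
step 7: [-42, -1, -9]
step 8: [-42, -1, -9, -2]
step 9: [-42, -1, -9, -2, -6]
step 10: [-42, -1, -9, -2, -6, 8]
step 11: [-42, -1, -9, -2, -14]
step 12: [-42, -1, -9, 12]
step 13: [-42, -1, 3]
step 14: [-42, -1, 3, 4]
The first disagreement with the record is at step 3, where the value should be top = -6.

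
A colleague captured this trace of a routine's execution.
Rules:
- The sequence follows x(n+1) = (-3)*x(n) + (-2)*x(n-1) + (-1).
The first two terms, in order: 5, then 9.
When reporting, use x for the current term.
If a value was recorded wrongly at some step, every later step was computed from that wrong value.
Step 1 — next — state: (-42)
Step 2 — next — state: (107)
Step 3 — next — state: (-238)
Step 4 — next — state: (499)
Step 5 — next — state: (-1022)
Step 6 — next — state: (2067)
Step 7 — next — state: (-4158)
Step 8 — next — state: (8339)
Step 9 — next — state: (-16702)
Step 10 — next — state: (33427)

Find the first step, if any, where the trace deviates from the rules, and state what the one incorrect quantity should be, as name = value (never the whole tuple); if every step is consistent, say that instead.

Recomputing the run from the initial state:
step 1: x = -38
step 2: x = 95
step 3: x = -210
step 4: x = 439
step 5: x = -898
step 6: x = 1815
step 7: x = -3650
step 8: x = 7319
step 9: x = -14658
step 10: x = 29335
The first disagreement with the trace is at step 1, where the value should be x = -38.

step 1, x = -38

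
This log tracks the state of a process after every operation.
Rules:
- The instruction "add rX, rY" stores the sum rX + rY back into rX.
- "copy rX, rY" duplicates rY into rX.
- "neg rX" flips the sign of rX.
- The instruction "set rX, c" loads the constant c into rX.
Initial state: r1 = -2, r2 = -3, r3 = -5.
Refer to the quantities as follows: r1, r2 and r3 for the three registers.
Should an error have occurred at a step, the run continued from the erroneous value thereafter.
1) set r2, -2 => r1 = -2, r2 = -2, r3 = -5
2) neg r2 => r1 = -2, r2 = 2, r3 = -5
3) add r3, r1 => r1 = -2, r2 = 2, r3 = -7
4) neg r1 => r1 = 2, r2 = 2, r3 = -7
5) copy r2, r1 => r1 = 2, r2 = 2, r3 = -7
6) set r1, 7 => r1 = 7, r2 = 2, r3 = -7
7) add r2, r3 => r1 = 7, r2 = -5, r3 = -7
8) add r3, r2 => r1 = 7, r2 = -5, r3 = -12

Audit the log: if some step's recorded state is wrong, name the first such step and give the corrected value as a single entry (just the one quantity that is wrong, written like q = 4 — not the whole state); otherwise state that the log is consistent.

no error

step 1: r2 = -2 -> in agreement
step 2: r2 = -(-2) = 2 -> agrees with the log
step 3: r3 = -5 + -2 = -7 -> same as recorded
step 4: r1 = -(-2) = 2 -> checks out
step 5: r2 = 2 -> same as recorded
step 6: r1 = 7 -> same as recorded
step 7: r2 = 2 + -7 = -5 -> exactly as logged
step 8: r3 = -7 + -5 = -12 -> no discrepancy
The whole run recomputes cleanly — no discrepancies.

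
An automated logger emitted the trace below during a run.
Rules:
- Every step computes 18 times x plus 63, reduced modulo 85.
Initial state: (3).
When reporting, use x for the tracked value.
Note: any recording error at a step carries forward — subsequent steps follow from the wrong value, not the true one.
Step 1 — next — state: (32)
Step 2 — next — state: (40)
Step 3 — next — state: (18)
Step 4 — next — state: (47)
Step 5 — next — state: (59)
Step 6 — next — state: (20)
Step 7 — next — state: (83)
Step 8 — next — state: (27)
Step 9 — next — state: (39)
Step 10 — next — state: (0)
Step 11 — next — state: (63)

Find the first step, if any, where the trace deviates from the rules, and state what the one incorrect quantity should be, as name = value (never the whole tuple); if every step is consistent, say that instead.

Step 1: x = (18*3 + 63) mod 85 = 32 — agrees with the trace.
Step 2: x = (18*32 + 63) mod 85 = 44 — the trace has a different value.
Step 2 is the first one off; corrected, x = 44.

step 2, x = 44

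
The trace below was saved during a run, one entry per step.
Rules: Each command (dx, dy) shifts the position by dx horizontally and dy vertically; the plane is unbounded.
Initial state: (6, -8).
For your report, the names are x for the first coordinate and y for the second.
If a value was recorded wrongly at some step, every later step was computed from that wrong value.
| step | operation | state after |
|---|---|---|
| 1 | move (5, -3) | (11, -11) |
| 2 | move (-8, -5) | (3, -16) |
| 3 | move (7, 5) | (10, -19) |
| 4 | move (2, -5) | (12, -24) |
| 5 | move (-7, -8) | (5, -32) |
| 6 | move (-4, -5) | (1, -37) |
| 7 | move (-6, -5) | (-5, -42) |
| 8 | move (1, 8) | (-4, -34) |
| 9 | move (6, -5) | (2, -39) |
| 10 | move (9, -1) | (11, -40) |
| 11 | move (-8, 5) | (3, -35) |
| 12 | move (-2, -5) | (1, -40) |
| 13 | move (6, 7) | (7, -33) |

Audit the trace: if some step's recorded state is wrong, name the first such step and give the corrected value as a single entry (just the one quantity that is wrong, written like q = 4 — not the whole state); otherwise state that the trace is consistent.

Recomputing the run from the initial state:
step 1: x = 11, y = -11
step 2: x = 3, y = -16
step 3: x = 10, y = -11
step 4: x = 12, y = -16
step 5: x = 5, y = -24
step 6: x = 1, y = -29
step 7: x = -5, y = -34
step 8: x = -4, y = -26
step 9: x = 2, y = -31
step 10: x = 11, y = -32
step 11: x = 3, y = -27
step 12: x = 1, y = -32
step 13: x = 7, y = -25
The first disagreement with the trace is at step 3, where the value should be y = -11.

step 3, y = -11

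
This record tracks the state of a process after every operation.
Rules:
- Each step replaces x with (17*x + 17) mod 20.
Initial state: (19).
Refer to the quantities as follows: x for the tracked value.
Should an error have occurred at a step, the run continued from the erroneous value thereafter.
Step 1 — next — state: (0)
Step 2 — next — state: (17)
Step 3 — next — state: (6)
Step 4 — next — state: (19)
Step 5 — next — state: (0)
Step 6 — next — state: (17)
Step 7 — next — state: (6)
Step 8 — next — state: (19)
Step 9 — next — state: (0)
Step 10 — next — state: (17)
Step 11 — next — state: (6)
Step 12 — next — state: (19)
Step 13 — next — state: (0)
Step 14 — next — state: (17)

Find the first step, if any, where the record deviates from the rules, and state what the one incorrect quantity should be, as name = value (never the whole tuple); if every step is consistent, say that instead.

step 1: x = (17*19 + 17) mod 20 = 0 -> exactly as logged
step 2: x = (17*0 + 17) mod 20 = 17 -> same as recorded
step 3: x = (17*17 + 17) mod 20 = 6 -> confirmed correct
step 4: x = (17*6 + 17) mod 20 = 19 -> verified
step 5: x = (17*19 + 17) mod 20 = 0 -> verified
step 6: x = (17*0 + 17) mod 20 = 17 -> in agreement
step 7: x = (17*17 + 17) mod 20 = 6 -> confirmed correct
step 8: x = (17*6 + 17) mod 20 = 19 -> confirmed correct
step 9: x = (17*19 + 17) mod 20 = 0 -> matches
step 10: x = (17*0 + 17) mod 20 = 17 -> in agreement
step 11: x = (17*17 + 17) mod 20 = 6 -> no discrepancy
step 12: x = (17*6 + 17) mod 20 = 19 -> matches
step 13: x = (17*19 + 17) mod 20 = 0 -> exactly as logged
step 14: x = (17*0 + 17) mod 20 = 17 -> exactly as logged
Nothing is out of place; the run is error-free.

no error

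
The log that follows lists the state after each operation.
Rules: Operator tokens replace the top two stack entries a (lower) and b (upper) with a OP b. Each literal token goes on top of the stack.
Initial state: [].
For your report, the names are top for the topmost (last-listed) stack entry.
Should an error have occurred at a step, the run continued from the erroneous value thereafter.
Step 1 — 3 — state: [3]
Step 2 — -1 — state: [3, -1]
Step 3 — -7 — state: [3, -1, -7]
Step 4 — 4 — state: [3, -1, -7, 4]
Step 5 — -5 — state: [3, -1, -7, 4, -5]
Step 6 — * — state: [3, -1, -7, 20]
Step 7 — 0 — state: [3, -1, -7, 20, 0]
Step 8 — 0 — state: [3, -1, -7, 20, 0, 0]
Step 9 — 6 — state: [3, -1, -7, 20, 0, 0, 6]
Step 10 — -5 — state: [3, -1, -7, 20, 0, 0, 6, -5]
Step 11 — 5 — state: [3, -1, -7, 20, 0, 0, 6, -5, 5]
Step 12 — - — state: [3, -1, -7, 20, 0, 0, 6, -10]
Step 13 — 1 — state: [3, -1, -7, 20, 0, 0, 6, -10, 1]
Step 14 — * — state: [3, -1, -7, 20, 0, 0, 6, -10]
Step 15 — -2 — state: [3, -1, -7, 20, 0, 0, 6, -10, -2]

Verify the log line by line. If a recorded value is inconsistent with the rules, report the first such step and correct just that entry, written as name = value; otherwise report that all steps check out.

step 6, top = -20

Recomputing the run from the initial state:
step 1: [3]
step 2: [3, -1]
step 3: [3, -1, -7]
step 4: [3, -1, -7, 4]
step 5: [3, -1, -7, 4, -5]
step 6: [3, -1, -7, -20]
step 7: [3, -1, -7, -20, 0]
step 8: [3, -1, -7, -20, 0, 0]
step 9: [3, -1, -7, -20, 0, 0, 6]
step 10: [3, -1, -7, -20, 0, 0, 6, -5]
step 11: [3, -1, -7, -20, 0, 0, 6, -5, 5]
step 12: [3, -1, -7, -20, 0, 0, 6, -10]
step 13: [3, -1, -7, -20, 0, 0, 6, -10, 1]
step 14: [3, -1, -7, -20, 0, 0, 6, -10]
step 15: [3, -1, -7, -20, 0, 0, 6, -10, -2]
The first disagreement with the log is at step 6, where the value should be top = -20.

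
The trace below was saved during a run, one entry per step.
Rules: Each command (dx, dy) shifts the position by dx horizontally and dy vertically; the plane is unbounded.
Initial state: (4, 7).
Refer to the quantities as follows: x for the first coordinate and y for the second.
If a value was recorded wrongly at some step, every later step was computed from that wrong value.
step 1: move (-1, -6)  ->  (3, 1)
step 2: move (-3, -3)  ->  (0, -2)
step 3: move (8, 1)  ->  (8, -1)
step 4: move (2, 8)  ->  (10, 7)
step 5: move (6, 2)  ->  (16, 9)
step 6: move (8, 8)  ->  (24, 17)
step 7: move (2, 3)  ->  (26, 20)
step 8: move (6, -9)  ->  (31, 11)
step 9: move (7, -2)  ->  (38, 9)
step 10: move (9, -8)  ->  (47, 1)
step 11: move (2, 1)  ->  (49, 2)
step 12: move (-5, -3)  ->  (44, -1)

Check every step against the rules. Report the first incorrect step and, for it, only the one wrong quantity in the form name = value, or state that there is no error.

step 8, x = 32

Recomputing the run from the initial state:
step 1: x = 3, y = 1
step 2: x = 0, y = -2
step 3: x = 8, y = -1
step 4: x = 10, y = 7
step 5: x = 16, y = 9
step 6: x = 24, y = 17
step 7: x = 26, y = 20
step 8: x = 32, y = 11
step 9: x = 39, y = 9
step 10: x = 48, y = 1
step 11: x = 50, y = 2
step 12: x = 45, y = -1
The first disagreement with the trace is at step 8, where the value should be x = 32.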